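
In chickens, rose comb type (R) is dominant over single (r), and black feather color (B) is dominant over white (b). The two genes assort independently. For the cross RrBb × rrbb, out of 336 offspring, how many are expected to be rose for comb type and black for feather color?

Dihybrid cross RrBb × rrbb — consider each gene separately:
comb type: Rr × rr → 2 Rr, 2 rr → 2 R_ : 2 rr (out of 4)
feather color: Bb × bb → 2 Bb, 2 bb → 2 B_ : 2 bb (out of 4)
Looking for: rose (R_) and black (B_)
P(rose) = 2/4, P(black) = 2/4
P(both) = 2/4 × 2/4 = 4/16 = 1/4
Expected count = 1/4 × 336 = 84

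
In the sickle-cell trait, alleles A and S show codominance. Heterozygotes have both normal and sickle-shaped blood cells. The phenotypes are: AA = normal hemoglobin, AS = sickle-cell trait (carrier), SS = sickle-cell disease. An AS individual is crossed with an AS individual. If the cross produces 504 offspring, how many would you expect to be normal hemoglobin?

Punnett square for AS × AS:
Offspring genotypes: 1 AA, 2 AS, 1 SS
Phenotype counts: 1 normal hemoglobin, 2 sickle-cell trait (carrier), 1 sickle-cell disease
normal hemoglobin: 1 out of 4 → fraction 1/4
Expected count = 1/4 × 504 = 126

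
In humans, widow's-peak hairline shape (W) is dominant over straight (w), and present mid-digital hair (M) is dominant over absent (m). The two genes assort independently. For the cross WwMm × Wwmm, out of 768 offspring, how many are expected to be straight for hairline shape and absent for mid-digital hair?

Dihybrid cross WwMm × Wwmm — consider each gene separately:
hairline shape: Ww × Ww → 1 WW, 2 Ww, 1 ww → 3 W_ : 1 ww (out of 4)
mid-digital hair: Mm × mm → 2 Mm, 2 mm → 2 M_ : 2 mm (out of 4)
Looking for: straight (ww) and absent (mm)
P(straight) = 1/4, P(absent) = 2/4
P(both) = 1/4 × 2/4 = 2/16 = 1/8
Expected count = 1/8 × 768 = 96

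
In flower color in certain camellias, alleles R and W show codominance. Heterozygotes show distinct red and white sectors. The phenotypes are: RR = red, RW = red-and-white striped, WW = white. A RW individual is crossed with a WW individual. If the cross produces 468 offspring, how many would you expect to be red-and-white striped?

Punnett square for RW × WW:
Offspring genotypes: 2 RW, 2 WW
Phenotype counts: 2 red-and-white striped, 2 white
red-and-white striped: 2 out of 4 → fraction 1/2
Expected count = 1/2 × 468 = 234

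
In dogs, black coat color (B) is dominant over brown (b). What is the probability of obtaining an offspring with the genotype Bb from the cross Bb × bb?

Punnett square for Bb × bb:
Offspring genotypes: 2 Bb, 2 bb
Total offspring: 4
Count with target: 2
Probability: 2/4 = 1/2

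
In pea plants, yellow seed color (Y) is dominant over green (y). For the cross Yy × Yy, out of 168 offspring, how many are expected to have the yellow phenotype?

Punnett square for Yy × Yy:
Offspring genotypes: 1 YY, 2 Yy, 1 yy
Total offspring: 4
Count with target: 3
Probability: 3/4
Expected count = 3/4 × 168 = 126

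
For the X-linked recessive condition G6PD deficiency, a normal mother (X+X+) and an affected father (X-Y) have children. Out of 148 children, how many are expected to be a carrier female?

Cross: X+X+ × X-Y
Offspring: 2 X+X-, 2 X+Y
Probability of a carrier female: 2/4 = 1/2
Expected count = 1/2 × 148 = 74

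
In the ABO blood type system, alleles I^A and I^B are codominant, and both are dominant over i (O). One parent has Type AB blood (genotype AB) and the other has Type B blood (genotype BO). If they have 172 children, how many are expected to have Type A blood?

Cross: AB × BO
Possible offspring genotypes: 1 AB, 1 AO, 1 BB, 1 BO
Blood type counts: 1 Type AB, 1 Type A, 2 Type B
Probability of Type A: 1/4
Expected count = 1/4 × 172 = 43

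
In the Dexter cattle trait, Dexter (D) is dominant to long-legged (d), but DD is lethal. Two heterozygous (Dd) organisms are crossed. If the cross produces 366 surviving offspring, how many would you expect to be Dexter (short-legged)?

Cross: Dd × Dd
Punnett square offspring (before lethality): 1 DD, 2 Dd, 1 dd
The DD genotype is lethal (embryos die); surviving offspring: 2 Dd, 1 dd
Dexter (short-legged): 2 out of 3 → fraction 2/3
Expected count = 2/3 × 366 = 244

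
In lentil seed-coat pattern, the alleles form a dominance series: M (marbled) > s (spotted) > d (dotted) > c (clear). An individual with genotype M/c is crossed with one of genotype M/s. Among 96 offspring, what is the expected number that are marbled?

Cross: M/c × M/s
Allele dominance: M > s > d > c
Offspring genotypes: 1 M/M, 1 M/s, 1 M/c, 1 s/c
Phenotype counts: 3 marbled, 1 spotted
marbled: 3 out of 4 → fraction 3/4
Expected count = 3/4 × 96 = 72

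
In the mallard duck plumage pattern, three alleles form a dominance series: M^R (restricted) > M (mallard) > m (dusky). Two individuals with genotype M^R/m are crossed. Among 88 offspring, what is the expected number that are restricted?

Cross: M^R/m × M^R/m
Allele dominance: M^R > M > m
Offspring genotypes: 1 M^R/M^R, 2 M^R/m, 1 m/m
Phenotype counts: 3 restricted, 1 dusky
restricted: 3 out of 4 → fraction 3/4
Expected count = 3/4 × 88 = 66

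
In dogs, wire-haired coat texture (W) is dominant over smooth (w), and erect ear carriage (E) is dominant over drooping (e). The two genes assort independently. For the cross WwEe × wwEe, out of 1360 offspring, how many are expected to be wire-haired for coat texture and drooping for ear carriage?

Dihybrid cross WwEe × wwEe — consider each gene separately:
coat texture: Ww × ww → 2 Ww, 2 ww → 2 W_ : 2 ww (out of 4)
ear carriage: Ee × Ee → 1 EE, 2 Ee, 1 ee → 3 E_ : 1 ee (out of 4)
Looking for: wire-haired (W_) and drooping (ee)
P(wire-haired) = 2/4, P(drooping) = 1/4
P(both) = 2/4 × 1/4 = 2/16 = 1/8
Expected count = 1/8 × 1360 = 170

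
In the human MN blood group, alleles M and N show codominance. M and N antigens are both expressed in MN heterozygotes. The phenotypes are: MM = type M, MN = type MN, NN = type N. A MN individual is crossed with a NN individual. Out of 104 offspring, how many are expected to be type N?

Punnett square for MN × NN:
Offspring genotypes: 2 MN, 2 NN
Phenotype counts: 2 type MN, 2 type N
type N: 2 out of 4 → fraction 1/2
Expected count = 1/2 × 104 = 52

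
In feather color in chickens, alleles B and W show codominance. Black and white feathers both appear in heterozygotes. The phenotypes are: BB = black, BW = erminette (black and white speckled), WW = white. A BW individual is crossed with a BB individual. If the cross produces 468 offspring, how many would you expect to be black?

Punnett square for BW × BB:
Offspring genotypes: 2 BB, 2 BW
Phenotype counts: 2 black, 2 erminette (black and white speckled)
black: 2 out of 4 → fraction 1/2
Expected count = 1/2 × 468 = 234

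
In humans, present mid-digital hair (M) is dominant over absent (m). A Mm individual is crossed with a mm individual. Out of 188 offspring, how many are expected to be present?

Punnett square for Mm × mm:
Offspring genotypes: 2 Mm, 2 mm
present: 2, absent: 2
present: 2 out of 4 → fraction 1/2
Expected count = 1/2 × 188 = 94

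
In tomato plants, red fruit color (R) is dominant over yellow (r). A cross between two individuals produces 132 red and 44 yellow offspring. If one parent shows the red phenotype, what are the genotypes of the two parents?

Observed offspring: 132 red, 44 yellow
The observed ratio simplifies to 3:1. Yellow (rr) offspring appear, so each parent must contribute one r allele. The parent stated to show red carries R, so it is Rr. The other parent is then either Rr or rr: Rr × rr would give a 1:1 split, whereas Rr × Rr gives 3:1 — matching the data. So both parents are heterozygous (Rr × Rr).
Parent genotypes: Rr × Rr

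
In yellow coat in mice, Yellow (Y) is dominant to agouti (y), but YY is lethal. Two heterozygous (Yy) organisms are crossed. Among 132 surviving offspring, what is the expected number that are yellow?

Cross: Yy × Yy
Punnett square offspring (before lethality): 1 YY, 2 Yy, 1 yy
The YY genotype is lethal (embryos die); surviving offspring: 2 Yy, 1 yy
yellow: 2 out of 3 → fraction 2/3
Expected count = 2/3 × 132 = 88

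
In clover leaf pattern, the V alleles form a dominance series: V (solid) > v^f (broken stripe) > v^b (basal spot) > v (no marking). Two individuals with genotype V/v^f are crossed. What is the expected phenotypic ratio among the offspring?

Cross: V/v^f × V/v^f
Allele dominance: V > v^f > v^b > v
Offspring genotypes: 1 V/V, 2 V/v^f, 1 v^f/v^f
Phenotype counts: 3 solid, 1 broken stripe
Ratio: 3 solid : 1 broken stripe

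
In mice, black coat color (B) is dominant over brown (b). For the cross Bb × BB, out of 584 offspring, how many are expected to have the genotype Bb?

Punnett square for Bb × BB:
Offspring genotypes: 2 BB, 2 Bb
Total offspring: 4
Count with target: 2
Probability: 2/4 = 1/2
Expected count = 1/2 × 584 = 292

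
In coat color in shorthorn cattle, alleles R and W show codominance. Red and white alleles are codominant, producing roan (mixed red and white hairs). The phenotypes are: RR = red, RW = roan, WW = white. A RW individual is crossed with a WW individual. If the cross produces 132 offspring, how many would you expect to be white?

Punnett square for RW × WW:
Offspring genotypes: 2 RW, 2 WW
Phenotype counts: 2 roan, 2 white
white: 2 out of 4 → fraction 1/2
Expected count = 1/2 × 132 = 66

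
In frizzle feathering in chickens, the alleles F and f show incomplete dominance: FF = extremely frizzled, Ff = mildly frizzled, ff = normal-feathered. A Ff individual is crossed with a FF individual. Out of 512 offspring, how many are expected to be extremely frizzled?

Punnett square for Ff × FF:
Offspring genotypes: 2 FF, 2 Ff
Phenotype counts: 2 extremely frizzled, 2 mildly frizzled
extremely frizzled: 2 out of 4 → fraction 1/2
Expected count = 1/2 × 512 = 256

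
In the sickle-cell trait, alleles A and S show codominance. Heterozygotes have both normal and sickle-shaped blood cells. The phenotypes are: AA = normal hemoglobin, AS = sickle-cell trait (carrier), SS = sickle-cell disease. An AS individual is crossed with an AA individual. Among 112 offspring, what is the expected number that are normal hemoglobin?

Punnett square for AS × AA:
Offspring genotypes: 2 AA, 2 AS
Phenotype counts: 2 normal hemoglobin, 2 sickle-cell trait (carrier)
normal hemoglobin: 2 out of 4 → fraction 1/2
Expected count = 1/2 × 112 = 56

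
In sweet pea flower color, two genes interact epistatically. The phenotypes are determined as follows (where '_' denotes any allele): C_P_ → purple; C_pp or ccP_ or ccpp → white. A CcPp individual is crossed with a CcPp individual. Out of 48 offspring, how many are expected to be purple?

Cross: CcPp × CcPp — consider each gene separately:
C gene: Cc × Cc → 1 CC, 2 Cc, 1 cc → 3 C_ : 1 cc (out of 4)
P gene: Pp × Pp → 1 PP, 2 Pp, 1 pp → 3 P_ : 1 pp (out of 4)
Genotype classes (out of 4 × 4 = 16): C_P_ = 3×3 = 9; C_pp = 3×1 = 3; ccP_ = 1×3 = 3; ccpp = 1×1 = 1
Apply the phenotype rules: C_P_ (9) → purple; C_pp (3) + ccP_ (3) + ccpp (1) → white
Phenotype counts (out of 16): 9 purple, 7 white
purple: 9 out of 16 → fraction 9/16
Expected count = 9/16 × 48 = 27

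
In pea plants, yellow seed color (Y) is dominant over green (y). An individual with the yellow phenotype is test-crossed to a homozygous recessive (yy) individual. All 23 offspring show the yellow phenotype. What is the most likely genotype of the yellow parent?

Test cross: ? × yy
All offspring are yellow.
If the unknown parent were heterozygous (Yy), about half of 23 offspring would be green; none are. The unknown parent is most likely homozygous dominant (YY).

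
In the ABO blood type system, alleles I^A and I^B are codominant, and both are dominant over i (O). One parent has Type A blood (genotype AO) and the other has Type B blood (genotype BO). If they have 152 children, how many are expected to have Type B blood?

Cross: AO × BO
Possible offspring genotypes: 1 AB, 1 AO, 1 BO, 1 OO
Blood type counts: 1 Type AB, 1 Type A, 1 Type B, 1 Type O
Probability of Type B: 1/4
Expected count = 1/4 × 152 = 38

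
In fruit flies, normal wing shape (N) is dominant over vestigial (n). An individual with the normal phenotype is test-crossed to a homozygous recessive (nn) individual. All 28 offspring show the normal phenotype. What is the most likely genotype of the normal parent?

Test cross: ? × nn
All offspring are normal.
If the unknown parent were heterozygous (Nn), about half of 28 offspring would be vestigial; none are. The unknown parent is most likely homozygous dominant (NN).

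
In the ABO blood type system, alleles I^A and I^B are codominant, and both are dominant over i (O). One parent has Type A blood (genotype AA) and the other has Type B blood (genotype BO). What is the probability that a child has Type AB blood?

Cross: AA × BO
Possible offspring genotypes: 2 AB, 2 AO
Blood type counts: 2 Type AB, 2 Type A
Probability of Type AB: 2/4 = 1/2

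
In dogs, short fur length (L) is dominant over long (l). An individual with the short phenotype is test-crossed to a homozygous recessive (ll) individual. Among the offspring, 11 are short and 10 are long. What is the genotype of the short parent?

Test cross: ? × ll
Offspring: 11 short, 10 long — approximately 1:1.
A 1:1 ratio in a test cross indicates the unknown parent is heterozygous (Ll).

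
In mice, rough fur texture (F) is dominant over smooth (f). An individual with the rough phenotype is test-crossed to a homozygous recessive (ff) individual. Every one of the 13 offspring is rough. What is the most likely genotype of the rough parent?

Test cross: ? × ff
All offspring are rough.
If the unknown parent were heterozygous (Ff), about half of 13 offspring would be smooth; none are. The unknown parent is most likely homozygous dominant (FF).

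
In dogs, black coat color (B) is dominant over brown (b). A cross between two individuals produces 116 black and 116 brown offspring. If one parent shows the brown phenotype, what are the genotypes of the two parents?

Observed offspring: 116 black, 116 brown
The observed ratio simplifies to 1:1. One parent shows brown, so its genotype must be bb. A 1:1 offspring split requires the other parent to be heterozygous (Bb).
Parent genotypes: bb × Bb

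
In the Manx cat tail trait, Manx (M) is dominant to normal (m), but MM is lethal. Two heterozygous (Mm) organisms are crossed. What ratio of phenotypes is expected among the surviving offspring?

Cross: Mm × Mm
Punnett square offspring (before lethality): 1 MM, 2 Mm, 1 mm
The MM genotype is lethal (embryos die); surviving offspring: 2 Mm, 1 mm
Ratio: 2 Manx (tailless) : 1 normal-tailed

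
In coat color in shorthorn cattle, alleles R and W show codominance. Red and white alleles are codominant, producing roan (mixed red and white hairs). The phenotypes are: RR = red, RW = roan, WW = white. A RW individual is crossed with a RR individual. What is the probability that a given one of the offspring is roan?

Punnett square for RW × RR:
Offspring genotypes: 2 RR, 2 RW
Phenotype counts: 2 red, 2 roan
roan: 2 out of 4
Probability: 2/4 = 1/2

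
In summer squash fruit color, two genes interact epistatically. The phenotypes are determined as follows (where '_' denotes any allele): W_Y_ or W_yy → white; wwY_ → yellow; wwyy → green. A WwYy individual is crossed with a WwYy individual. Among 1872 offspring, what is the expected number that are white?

Cross: WwYy × WwYy — consider each gene separately:
W gene: Ww × Ww → 1 WW, 2 Ww, 1 ww → 3 W_ : 1 ww (out of 4)
Y gene: Yy × Yy → 1 YY, 2 Yy, 1 yy → 3 Y_ : 1 yy (out of 4)
Genotype classes (out of 4 × 4 = 16): W_Y_ = 3×3 = 9; W_yy = 3×1 = 3; wwY_ = 1×3 = 3; wwyy = 1×1 = 1
Apply the phenotype rules: W_Y_ (9) + W_yy (3) → white; wwY_ (3) → yellow; wwyy (1) → green
Phenotype counts (out of 16): 12 white, 3 yellow, 1 green
white: 12 out of 16 → fraction 3/4
Expected count = 3/4 × 1872 = 1404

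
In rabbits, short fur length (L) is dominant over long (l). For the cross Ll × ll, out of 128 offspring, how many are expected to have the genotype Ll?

Punnett square for Ll × ll:
Offspring genotypes: 2 Ll, 2 ll
Total offspring: 4
Count with target: 2
Probability: 2/4 = 1/2
Expected count = 1/2 × 128 = 64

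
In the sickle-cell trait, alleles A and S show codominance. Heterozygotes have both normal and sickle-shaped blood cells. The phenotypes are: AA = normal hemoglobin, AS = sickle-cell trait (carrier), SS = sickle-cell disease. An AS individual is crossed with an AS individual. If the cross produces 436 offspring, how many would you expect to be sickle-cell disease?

Punnett square for AS × AS:
Offspring genotypes: 1 AA, 2 AS, 1 SS
Phenotype counts: 1 normal hemoglobin, 2 sickle-cell trait (carrier), 1 sickle-cell disease
sickle-cell disease: 1 out of 4 → fraction 1/4
Expected count = 1/4 × 436 = 109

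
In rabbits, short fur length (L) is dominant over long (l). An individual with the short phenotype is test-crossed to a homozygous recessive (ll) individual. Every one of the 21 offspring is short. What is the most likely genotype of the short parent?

Test cross: ? × ll
All offspring are short.
If the unknown parent were heterozygous (Ll), about half of 21 offspring would be long; none are. The unknown parent is most likely homozygous dominant (LL).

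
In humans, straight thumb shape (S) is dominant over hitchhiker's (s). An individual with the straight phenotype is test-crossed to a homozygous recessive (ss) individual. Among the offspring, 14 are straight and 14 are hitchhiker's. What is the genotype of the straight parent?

Test cross: ? × ss
Offspring: 14 straight, 14 hitchhiker's — approximately 1:1.
A 1:1 ratio in a test cross indicates the unknown parent is heterozygous (Ss).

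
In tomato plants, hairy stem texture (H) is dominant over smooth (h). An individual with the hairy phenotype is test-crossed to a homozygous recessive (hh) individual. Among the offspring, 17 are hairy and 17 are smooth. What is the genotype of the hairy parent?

Test cross: ? × hh
Offspring: 17 hairy, 17 smooth — approximately 1:1.
A 1:1 ratio in a test cross indicates the unknown parent is heterozygous (Hh).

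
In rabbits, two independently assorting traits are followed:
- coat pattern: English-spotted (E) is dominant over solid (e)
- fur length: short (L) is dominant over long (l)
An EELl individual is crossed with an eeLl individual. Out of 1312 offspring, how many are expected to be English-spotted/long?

Dihybrid cross EELl × eeLl — consider each gene separately:
coat pattern: EE × ee → 4 Ee → 4 E_ (out of 4)
fur length: Ll × Ll → 1 LL, 2 Ll, 1 ll → 3 L_ : 1 ll (out of 4)
Combine (counts out of 4 × 4 = 16): English-spotted/short (E_L_) = 4×3 = 12; English-spotted/long (E_ll) = 4×1 = 4
Phenotype counts (out of 16): 12 English-spotted/short, 4 English-spotted/long
English-spotted/long: 4 out of 16 → fraction 1/4
Expected count = 1/4 × 1312 = 328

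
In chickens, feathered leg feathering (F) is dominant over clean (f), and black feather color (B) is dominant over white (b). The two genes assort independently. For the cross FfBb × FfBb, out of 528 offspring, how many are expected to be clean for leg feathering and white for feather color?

Dihybrid cross FfBb × FfBb — consider each gene separately:
leg feathering: Ff × Ff → 1 FF, 2 Ff, 1 ff → 3 F_ : 1 ff (out of 4)
feather color: Bb × Bb → 1 BB, 2 Bb, 1 bb → 3 B_ : 1 bb (out of 4)
Looking for: clean (ff) and white (bb)
P(clean) = 1/4, P(white) = 1/4
P(both) = 1/4 × 1/4 = 1/16
Expected count = 1/16 × 528 = 33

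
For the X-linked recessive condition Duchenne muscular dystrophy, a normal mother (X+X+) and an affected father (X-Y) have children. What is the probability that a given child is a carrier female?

Cross: X+X+ × X-Y
Offspring: 2 X+X-, 2 X+Y
Probability of a carrier female: 2/4 = 1/2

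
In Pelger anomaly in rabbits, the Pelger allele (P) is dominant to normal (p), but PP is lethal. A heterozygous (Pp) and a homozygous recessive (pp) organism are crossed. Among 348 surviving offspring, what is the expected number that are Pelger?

Cross: Pp × pp
Punnett square offspring (before lethality): 2 Pp, 2 pp
No PP offspring are produced in this cross.
Pelger: 2 out of 4 → fraction 1/2
Expected count = 1/2 × 348 = 174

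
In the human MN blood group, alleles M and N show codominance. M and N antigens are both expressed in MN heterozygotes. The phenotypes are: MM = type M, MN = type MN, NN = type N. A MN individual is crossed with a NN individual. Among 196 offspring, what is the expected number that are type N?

Punnett square for MN × NN:
Offspring genotypes: 2 MN, 2 NN
Phenotype counts: 2 type MN, 2 type N
type N: 2 out of 4 → fraction 1/2
Expected count = 1/2 × 196 = 98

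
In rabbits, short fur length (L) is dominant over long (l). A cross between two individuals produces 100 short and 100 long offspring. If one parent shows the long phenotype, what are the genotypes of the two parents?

Observed offspring: 100 short, 100 long
The observed ratio simplifies to 1:1. One parent shows long, so its genotype must be ll. A 1:1 offspring split requires the other parent to be heterozygous (Ll).
Parent genotypes: ll × Ll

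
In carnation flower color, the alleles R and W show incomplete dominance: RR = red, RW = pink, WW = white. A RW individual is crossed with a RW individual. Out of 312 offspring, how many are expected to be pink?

Punnett square for RW × RW:
Offspring genotypes: 1 RR, 2 RW, 1 WW
Phenotype counts: 1 red, 2 pink, 1 white
pink: 2 out of 4 → fraction 1/2
Expected count = 1/2 × 312 = 156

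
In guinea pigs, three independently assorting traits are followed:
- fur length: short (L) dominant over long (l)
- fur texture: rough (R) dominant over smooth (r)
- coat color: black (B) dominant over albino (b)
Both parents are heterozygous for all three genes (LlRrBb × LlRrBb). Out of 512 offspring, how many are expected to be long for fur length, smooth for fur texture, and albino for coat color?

Trihybrid cross: LlRrBb × LlRrBb
Each trait segregates independently with a 3:1 phenotypic ratio, so each gene contributes 3/4 (dominant) or 1/4 (recessive).
Target: long (fur length), smooth (fur texture), albino (coat color)
Probability = product of independent per-trait probabilities
= 1/4 × 1/4 × 1/4 = 1/64
Expected count = 1/64 × 512 = 8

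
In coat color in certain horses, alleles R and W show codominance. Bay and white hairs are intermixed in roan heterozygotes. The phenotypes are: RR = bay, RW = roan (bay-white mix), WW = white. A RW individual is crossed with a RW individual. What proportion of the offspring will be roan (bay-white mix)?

Punnett square for RW × RW:
Offspring genotypes: 1 RR, 2 RW, 1 WW
Phenotype counts: 1 bay, 2 roan (bay-white mix), 1 white
roan (bay-white mix): 2 out of 4
Probability: 2/4 = 1/2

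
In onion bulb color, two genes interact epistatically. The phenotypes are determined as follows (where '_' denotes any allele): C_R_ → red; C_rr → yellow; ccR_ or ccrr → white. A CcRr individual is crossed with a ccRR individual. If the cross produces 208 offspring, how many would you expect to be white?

Cross: CcRr × ccRR — consider each gene separately:
C gene: Cc × cc → 2 Cc, 2 cc → 2 C_ : 2 cc (out of 4)
R gene: Rr × RR → 2 RR, 2 Rr → 4 R_ (out of 4)
Genotype classes (out of 4 × 4 = 16): C_R_ = 2×4 = 8; ccR_ = 2×4 = 8
Apply the phenotype rules: C_R_ (8) → red; ccR_ (8) → white
Phenotype counts (out of 16): 8 red, 8 white
white: 8 out of 16 → fraction 1/2
Expected count = 1/2 × 208 = 104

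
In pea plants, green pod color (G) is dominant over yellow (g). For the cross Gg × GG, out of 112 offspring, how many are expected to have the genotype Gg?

Punnett square for Gg × GG:
Offspring genotypes: 2 GG, 2 Gg
Total offspring: 4
Count with target: 2
Probability: 2/4 = 1/2
Expected count = 1/2 × 112 = 56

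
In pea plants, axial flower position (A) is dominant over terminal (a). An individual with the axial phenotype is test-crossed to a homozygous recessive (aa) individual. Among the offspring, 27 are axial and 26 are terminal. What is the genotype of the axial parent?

Test cross: ? × aa
Offspring: 27 axial, 26 terminal — approximately 1:1.
A 1:1 ratio in a test cross indicates the unknown parent is heterozygous (Aa).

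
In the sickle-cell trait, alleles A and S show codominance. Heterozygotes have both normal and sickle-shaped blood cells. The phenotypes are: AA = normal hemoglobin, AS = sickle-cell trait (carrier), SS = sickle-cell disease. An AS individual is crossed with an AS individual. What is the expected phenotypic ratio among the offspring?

Punnett square for AS × AS:
Offspring genotypes: 1 AA, 2 AS, 1 SS
Phenotype counts: 1 normal hemoglobin, 2 sickle-cell trait (carrier), 1 sickle-cell disease
Ratio: 1 normal hemoglobin : 2 sickle-cell trait (carrier) : 1 sickle-cell disease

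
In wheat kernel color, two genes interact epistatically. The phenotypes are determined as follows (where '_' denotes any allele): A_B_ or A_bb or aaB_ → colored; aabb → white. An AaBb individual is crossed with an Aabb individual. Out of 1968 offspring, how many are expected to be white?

Cross: AaBb × Aabb — consider each gene separately:
A gene: Aa × Aa → 1 AA, 2 Aa, 1 aa → 3 A_ : 1 aa (out of 4)
B gene: Bb × bb → 2 Bb, 2 bb → 2 B_ : 2 bb (out of 4)
Genotype classes (out of 4 × 4 = 16): A_B_ = 3×2 = 6; A_bb = 3×2 = 6; aaB_ = 1×2 = 2; aabb = 1×2 = 2
Apply the phenotype rules: A_B_ (6) + A_bb (6) + aaB_ (2) → colored; aabb (2) → white
Phenotype counts (out of 16): 14 colored, 2 white
white: 2 out of 16 → fraction 1/8
Expected count = 1/8 × 1968 = 246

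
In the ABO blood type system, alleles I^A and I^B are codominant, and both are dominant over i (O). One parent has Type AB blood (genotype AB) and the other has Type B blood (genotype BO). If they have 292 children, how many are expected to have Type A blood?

Cross: AB × BO
Possible offspring genotypes: 1 AB, 1 AO, 1 BB, 1 BO
Blood type counts: 1 Type AB, 1 Type A, 2 Type B
Probability of Type A: 1/4
Expected count = 1/4 × 292 = 73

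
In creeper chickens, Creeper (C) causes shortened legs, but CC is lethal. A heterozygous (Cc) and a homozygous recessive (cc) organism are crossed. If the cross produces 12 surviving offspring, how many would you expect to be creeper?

Cross: Cc × cc
Punnett square offspring (before lethality): 2 Cc, 2 cc
No CC offspring are produced in this cross.
creeper: 2 out of 4 → fraction 1/2
Expected count = 1/2 × 12 = 6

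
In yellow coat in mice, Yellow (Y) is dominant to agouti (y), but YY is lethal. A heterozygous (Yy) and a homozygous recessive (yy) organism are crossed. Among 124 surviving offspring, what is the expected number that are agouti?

Cross: Yy × yy
Punnett square offspring (before lethality): 2 Yy, 2 yy
No YY offspring are produced in this cross.
agouti: 2 out of 4 → fraction 1/2
Expected count = 1/2 × 124 = 62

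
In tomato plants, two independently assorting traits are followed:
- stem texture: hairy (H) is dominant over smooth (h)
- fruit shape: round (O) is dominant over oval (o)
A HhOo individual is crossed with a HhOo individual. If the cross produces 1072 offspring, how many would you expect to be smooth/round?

Dihybrid cross HhOo × HhOo — consider each gene separately:
stem texture: Hh × Hh → 1 HH, 2 Hh, 1 hh → 3 H_ : 1 hh (out of 4)
fruit shape: Oo × Oo → 1 OO, 2 Oo, 1 oo → 3 O_ : 1 oo (out of 4)
Combine (counts out of 4 × 4 = 16): hairy/round (H_O_) = 3×3 = 9; hairy/oval (H_oo) = 3×1 = 3; smooth/round (hhO_) = 1×3 = 3; smooth/oval (hhoo) = 1×1 = 1
Phenotype counts (out of 16): 9 hairy/round, 3 hairy/oval, 3 smooth/round, 1 smooth/oval
smooth/round: 3 out of 16 → fraction 3/16
Expected count = 3/16 × 1072 = 201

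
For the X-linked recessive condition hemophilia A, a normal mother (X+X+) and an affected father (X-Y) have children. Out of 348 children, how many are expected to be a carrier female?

Cross: X+X+ × X-Y
Offspring: 2 X+X-, 2 X+Y
Probability of a carrier female: 2/4 = 1/2
Expected count = 1/2 × 348 = 174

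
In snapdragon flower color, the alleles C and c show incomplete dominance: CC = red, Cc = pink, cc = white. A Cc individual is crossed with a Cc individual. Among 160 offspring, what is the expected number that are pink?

Punnett square for Cc × Cc:
Offspring genotypes: 1 CC, 2 Cc, 1 cc
Phenotype counts: 1 red, 2 pink, 1 white
pink: 2 out of 4 → fraction 1/2
Expected count = 1/2 × 160 = 80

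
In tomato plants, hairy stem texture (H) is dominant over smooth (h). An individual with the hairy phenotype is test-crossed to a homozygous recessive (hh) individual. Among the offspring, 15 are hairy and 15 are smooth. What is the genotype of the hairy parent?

Test cross: ? × hh
Offspring: 15 hairy, 15 smooth — approximately 1:1.
A 1:1 ratio in a test cross indicates the unknown parent is heterozygous (Hh).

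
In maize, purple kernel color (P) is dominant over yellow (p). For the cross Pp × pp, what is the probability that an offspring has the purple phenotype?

Punnett square for Pp × pp:
Offspring genotypes: 2 Pp, 2 pp
Total offspring: 4
Count with target: 2
Probability: 2/4 = 1/2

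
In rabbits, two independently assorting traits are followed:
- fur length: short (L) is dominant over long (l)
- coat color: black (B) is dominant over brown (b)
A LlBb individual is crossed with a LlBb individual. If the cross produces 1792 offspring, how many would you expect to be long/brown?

Dihybrid cross LlBb × LlBb — consider each gene separately:
fur length: Ll × Ll → 1 LL, 2 Ll, 1 ll → 3 L_ : 1 ll (out of 4)
coat color: Bb × Bb → 1 BB, 2 Bb, 1 bb → 3 B_ : 1 bb (out of 4)
Combine (counts out of 4 × 4 = 16): short/black (L_B_) = 3×3 = 9; short/brown (L_bb) = 3×1 = 3; long/black (llB_) = 1×3 = 3; long/brown (llbb) = 1×1 = 1
Phenotype counts (out of 16): 9 short/black, 3 short/brown, 3 long/black, 1 long/brown
long/brown: 1 out of 16 → fraction 1/16
Expected count = 1/16 × 1792 = 112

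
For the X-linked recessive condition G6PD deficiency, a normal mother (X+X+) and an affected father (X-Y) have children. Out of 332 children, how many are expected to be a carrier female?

Cross: X+X+ × X-Y
Offspring: 2 X+X-, 2 X+Y
Probability of a carrier female: 2/4 = 1/2
Expected count = 1/2 × 332 = 166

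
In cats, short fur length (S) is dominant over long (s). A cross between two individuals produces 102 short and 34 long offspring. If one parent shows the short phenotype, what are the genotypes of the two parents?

Observed offspring: 102 short, 34 long
The observed ratio simplifies to 3:1. Long (ss) offspring appear, so each parent must contribute one s allele. The parent stated to show short carries S, so it is Ss. The other parent is then either Ss or ss: Ss × ss would give a 1:1 split, whereas Ss × Ss gives 3:1 — matching the data. So both parents are heterozygous (Ss × Ss).
Parent genotypes: Ss × Ss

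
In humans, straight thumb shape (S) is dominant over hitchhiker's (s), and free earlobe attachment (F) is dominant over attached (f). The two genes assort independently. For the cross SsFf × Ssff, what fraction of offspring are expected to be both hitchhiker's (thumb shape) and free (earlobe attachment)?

Dihybrid cross SsFf × Ssff — consider each gene separately:
thumb shape: Ss × Ss → 1 SS, 2 Ss, 1 ss → 3 S_ : 1 ss (out of 4)
earlobe attachment: Ff × ff → 2 Ff, 2 ff → 2 F_ : 2 ff (out of 4)
Looking for: hitchhiker's (ss) and free (F_)
P(hitchhiker's) = 1/4, P(free) = 2/4
P(both) = 1/4 × 2/4 = 2/16 = 1/8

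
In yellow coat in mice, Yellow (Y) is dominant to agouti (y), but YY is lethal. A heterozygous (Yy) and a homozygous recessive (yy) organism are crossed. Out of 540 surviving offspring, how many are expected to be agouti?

Cross: Yy × yy
Punnett square offspring (before lethality): 2 Yy, 2 yy
No YY offspring are produced in this cross.
agouti: 2 out of 4 → fraction 1/2
Expected count = 1/2 × 540 = 270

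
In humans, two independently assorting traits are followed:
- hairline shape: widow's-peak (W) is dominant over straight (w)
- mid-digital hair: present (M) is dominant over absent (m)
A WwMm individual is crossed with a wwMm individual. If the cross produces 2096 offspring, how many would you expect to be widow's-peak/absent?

Dihybrid cross WwMm × wwMm — consider each gene separately:
hairline shape: Ww × ww → 2 Ww, 2 ww → 2 W_ : 2 ww (out of 4)
mid-digital hair: Mm × Mm → 1 MM, 2 Mm, 1 mm → 3 M_ : 1 mm (out of 4)
Combine (counts out of 4 × 4 = 16): widow's-peak/present (W_M_) = 2×3 = 6; widow's-peak/absent (W_mm) = 2×1 = 2; straight/present (wwM_) = 2×3 = 6; straight/absent (wwmm) = 2×1 = 2
Phenotype counts (out of 16): 6 widow's-peak/present, 2 widow's-peak/absent, 6 straight/present, 2 straight/absent
widow's-peak/absent: 2 out of 16 → fraction 1/8
Expected count = 1/8 × 2096 = 262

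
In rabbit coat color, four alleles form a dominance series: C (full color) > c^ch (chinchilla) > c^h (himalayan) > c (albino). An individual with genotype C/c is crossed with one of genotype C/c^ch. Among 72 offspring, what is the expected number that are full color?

Cross: C/c × C/c^ch
Allele dominance: C > c^ch > c^h > c
Offspring genotypes: 1 C/C, 1 C/c^ch, 1 C/c, 1 c^ch/c
Phenotype counts: 3 full color, 1 chinchilla
full color: 3 out of 4 → fraction 3/4
Expected count = 3/4 × 72 = 54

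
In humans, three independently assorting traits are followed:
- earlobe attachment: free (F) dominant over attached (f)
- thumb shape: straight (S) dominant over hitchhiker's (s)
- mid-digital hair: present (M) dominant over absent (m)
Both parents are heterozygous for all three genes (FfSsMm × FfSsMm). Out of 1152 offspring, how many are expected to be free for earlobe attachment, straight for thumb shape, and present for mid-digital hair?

Trihybrid cross: FfSsMm × FfSsMm
Each trait segregates independently with a 3:1 phenotypic ratio, so each gene contributes 3/4 (dominant) or 1/4 (recessive).
Target: free (earlobe attachment), straight (thumb shape), present (mid-digital hair)
Probability = product of independent per-trait probabilities
= 3/4 × 3/4 × 3/4 = 27/64
Expected count = 27/64 × 1152 = 486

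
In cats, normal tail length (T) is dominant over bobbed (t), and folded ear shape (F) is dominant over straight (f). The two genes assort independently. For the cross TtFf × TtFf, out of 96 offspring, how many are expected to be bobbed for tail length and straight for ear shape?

Dihybrid cross TtFf × TtFf — consider each gene separately:
tail length: Tt × Tt → 1 TT, 2 Tt, 1 tt → 3 T_ : 1 tt (out of 4)
ear shape: Ff × Ff → 1 FF, 2 Ff, 1 ff → 3 F_ : 1 ff (out of 4)
Looking for: bobbed (tt) and straight (ff)
P(bobbed) = 1/4, P(straight) = 1/4
P(both) = 1/4 × 1/4 = 1/16
Expected count = 1/16 × 96 = 6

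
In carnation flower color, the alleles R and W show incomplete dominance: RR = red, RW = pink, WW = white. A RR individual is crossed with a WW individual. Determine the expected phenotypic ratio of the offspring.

Punnett square for RR × WW:
Offspring genotypes: 4 RW
Phenotype counts: 4 pink
Ratio: all pink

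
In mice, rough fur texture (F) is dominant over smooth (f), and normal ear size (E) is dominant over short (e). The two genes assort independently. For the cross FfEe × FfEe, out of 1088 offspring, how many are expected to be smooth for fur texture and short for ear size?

Dihybrid cross FfEe × FfEe — consider each gene separately:
fur texture: Ff × Ff → 1 FF, 2 Ff, 1 ff → 3 F_ : 1 ff (out of 4)
ear size: Ee × Ee → 1 EE, 2 Ee, 1 ee → 3 E_ : 1 ee (out of 4)
Looking for: smooth (ff) and short (ee)
P(smooth) = 1/4, P(short) = 1/4
P(both) = 1/4 × 1/4 = 1/16
Expected count = 1/16 × 1088 = 68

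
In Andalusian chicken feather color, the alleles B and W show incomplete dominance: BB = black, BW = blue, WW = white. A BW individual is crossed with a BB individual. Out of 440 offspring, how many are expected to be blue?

Punnett square for BW × BB:
Offspring genotypes: 2 BB, 2 BW
Phenotype counts: 2 black, 2 blue
blue: 2 out of 4 → fraction 1/2
Expected count = 1/2 × 440 = 220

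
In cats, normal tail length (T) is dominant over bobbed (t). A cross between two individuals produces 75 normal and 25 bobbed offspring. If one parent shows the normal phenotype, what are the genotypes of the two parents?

Observed offspring: 75 normal, 25 bobbed
The observed ratio simplifies to 3:1. Bobbed (tt) offspring appear, so each parent must contribute one t allele. The parent stated to show normal carries T, so it is Tt. The other parent is then either Tt or tt: Tt × tt would give a 1:1 split, whereas Tt × Tt gives 3:1 — matching the data. So both parents are heterozygous (Tt × Tt).
Parent genotypes: Tt × Tt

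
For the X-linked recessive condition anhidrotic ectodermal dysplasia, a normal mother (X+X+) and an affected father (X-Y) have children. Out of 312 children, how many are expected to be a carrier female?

Cross: X+X+ × X-Y
Offspring: 2 X+X-, 2 X+Y
Probability of a carrier female: 2/4 = 1/2
Expected count = 1/2 × 312 = 156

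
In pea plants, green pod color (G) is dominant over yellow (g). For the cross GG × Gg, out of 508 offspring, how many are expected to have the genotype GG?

Punnett square for GG × Gg:
Offspring genotypes: 2 GG, 2 Gg
Total offspring: 4
Count with target: 2
Probability: 2/4 = 1/2
Expected count = 1/2 × 508 = 254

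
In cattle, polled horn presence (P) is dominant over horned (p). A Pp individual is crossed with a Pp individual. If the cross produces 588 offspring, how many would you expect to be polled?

Punnett square for Pp × Pp:
Offspring genotypes: 1 PP, 2 Pp, 1 pp
polled: 3, horned: 1
polled: 3 out of 4 → fraction 3/4
Expected count = 3/4 × 588 = 441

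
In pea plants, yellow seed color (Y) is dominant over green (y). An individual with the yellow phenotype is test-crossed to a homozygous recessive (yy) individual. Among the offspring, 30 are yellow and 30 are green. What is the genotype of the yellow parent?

Test cross: ? × yy
Offspring: 30 yellow, 30 green — approximately 1:1.
A 1:1 ratio in a test cross indicates the unknown parent is heterozygous (Yy).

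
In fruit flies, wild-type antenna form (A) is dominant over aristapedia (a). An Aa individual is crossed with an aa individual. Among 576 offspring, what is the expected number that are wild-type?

Punnett square for Aa × aa:
Offspring genotypes: 2 Aa, 2 aa
wild-type: 2, aristapedia: 2
wild-type: 2 out of 4 → fraction 1/2
Expected count = 1/2 × 576 = 288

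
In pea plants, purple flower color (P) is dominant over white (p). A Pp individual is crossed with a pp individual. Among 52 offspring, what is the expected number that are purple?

Punnett square for Pp × pp:
Offspring genotypes: 2 Pp, 2 pp
purple: 2, white: 2
purple: 2 out of 4 → fraction 1/2
Expected count = 1/2 × 52 = 26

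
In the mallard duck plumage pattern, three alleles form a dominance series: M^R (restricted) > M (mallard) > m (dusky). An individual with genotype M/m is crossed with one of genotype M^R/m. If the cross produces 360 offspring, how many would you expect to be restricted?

Cross: M/m × M^R/m
Allele dominance: M^R > M > m
Offspring genotypes: 1 M^R/M, 1 M/m, 1 M^R/m, 1 m/m
Phenotype counts: 2 restricted, 1 mallard, 1 dusky
restricted: 2 out of 4 → fraction 1/2
Expected count = 1/2 × 360 = 180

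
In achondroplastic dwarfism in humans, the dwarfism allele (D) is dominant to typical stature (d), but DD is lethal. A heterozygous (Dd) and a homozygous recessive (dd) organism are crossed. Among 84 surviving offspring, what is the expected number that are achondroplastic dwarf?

Cross: Dd × dd
Punnett square offspring (before lethality): 2 Dd, 2 dd
No DD offspring are produced in this cross.
achondroplastic dwarf: 2 out of 4 → fraction 1/2
Expected count = 1/2 × 84 = 42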